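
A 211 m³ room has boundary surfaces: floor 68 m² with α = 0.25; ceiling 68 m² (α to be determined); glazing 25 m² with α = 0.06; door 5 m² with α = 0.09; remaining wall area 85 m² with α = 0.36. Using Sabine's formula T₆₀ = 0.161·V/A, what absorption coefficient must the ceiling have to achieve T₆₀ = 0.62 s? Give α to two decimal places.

0.08

A = 0.161·V/T₆₀ = 0.161·211/0.62 = 54.79 m² sabins.
Absorption from the other surfaces = 68·0.25 + 25·0.06 + 5·0.09 + 85·0.36 = 49.55 m², so the ceiling must supply 5.24 m² over 68 m².
α = 5.24/68 = 0.077.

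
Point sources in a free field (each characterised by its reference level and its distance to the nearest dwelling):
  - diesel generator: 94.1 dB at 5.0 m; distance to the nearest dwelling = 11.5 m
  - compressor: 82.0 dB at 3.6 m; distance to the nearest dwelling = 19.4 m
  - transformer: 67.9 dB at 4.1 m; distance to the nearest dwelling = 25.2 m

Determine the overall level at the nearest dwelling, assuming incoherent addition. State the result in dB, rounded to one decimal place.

86.9 dB

Apply inverse-square spreading to bring every level to the receiver, then sum 10^(L/10).
diesel generator: 94.1 − 20·log₁₀(11.5/5.0) = 94.1 − 7.23 = 86.87 dB.
compressor: 82.0 − 20·log₁₀(19.4/3.6) = 82.0 − 14.63 = 67.37 dB.
transformer: 67.9 − 20·log₁₀(25.2/4.1) = 67.9 − 15.77 = 52.13 dB.
Σ 10^(L/10) = 4.915e+08 → L_total = 10·log₁₀(4.915e+08) = 86.92 dB.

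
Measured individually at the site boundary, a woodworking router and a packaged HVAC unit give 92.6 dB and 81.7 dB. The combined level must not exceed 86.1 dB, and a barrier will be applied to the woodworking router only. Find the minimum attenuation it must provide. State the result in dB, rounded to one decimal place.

8.5 dB

Fixed contribution from the other source: Σ 10^(L/10) = 10^(81.7/10) = 1.479e+08 (81.70 dB).
The limit corresponds to 10^(86.1/10) = 4.074e+08; subtracting the fixed part leaves 2.595e+08 for the woodworking router, i.e. 84.14 dB.
So the woodworking router must be reduced from 92.6 to 84.14 dB: IL = 8.46 dB.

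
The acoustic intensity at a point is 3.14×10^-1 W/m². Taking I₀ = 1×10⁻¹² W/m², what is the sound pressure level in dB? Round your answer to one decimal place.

I/I₀ = 3.14×10^-1/10⁻¹² = 3.14×10^11, and L = 10·log₁₀(I/I₀).
L = 10·(0.4969 + 11) = 114.97 dB.

115.0 dB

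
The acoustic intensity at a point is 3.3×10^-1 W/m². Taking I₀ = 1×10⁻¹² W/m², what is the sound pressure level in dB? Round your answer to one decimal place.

Dividing by I₀ shifts the exponent by 12: I/I₀ = 3.3×10^11.
L = 10·(0.5185 + 11) = 115.19 dB.

115.2 dB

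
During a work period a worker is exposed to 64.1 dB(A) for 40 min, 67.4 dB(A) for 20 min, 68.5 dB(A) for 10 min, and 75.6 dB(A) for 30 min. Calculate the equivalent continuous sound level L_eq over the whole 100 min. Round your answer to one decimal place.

The energy average is taken in the linear domain: L_eq = 10·log₁₀[(Σ tᵢ·10^(Lᵢ/10))/T], T = 100 min.
Σ tᵢ·10^(Lᵢ/10) = 40·10^(64.1/10) + 20·10^(67.4/10) + 10·10^(68.5/10) + 30·10^(75.6/10) = 1.373e+09.
L_eq = 10·log₁₀(1.373e+09/100) = 71.38 dB(A).

71.4 dB(A)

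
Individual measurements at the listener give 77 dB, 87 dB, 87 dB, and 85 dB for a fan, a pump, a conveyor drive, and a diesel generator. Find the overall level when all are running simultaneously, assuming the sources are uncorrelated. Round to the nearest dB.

91 dB

Incoherent sources combine by intensity addition: L_total = 10·log₁₀(Σ 10^(L_i/10)).
Σ 10^(L/10) = 10^(77/10) + 10^(87/10) + 10^(87/10) + 10^(85/10) = 1.369e+09.
L_total = 10·log₁₀(1.369e+09) = 91.36 dB.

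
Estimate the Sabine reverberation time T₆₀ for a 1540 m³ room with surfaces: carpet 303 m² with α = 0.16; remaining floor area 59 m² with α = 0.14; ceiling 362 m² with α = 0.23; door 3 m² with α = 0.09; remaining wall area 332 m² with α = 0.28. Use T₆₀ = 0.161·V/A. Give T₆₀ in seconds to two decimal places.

1.06 s

A = Σ Sᵢαᵢ = 303·0.16 + 59·0.14 + 362·0.23 + 3·0.09 + 332·0.28 = 233.23 m².
T₆₀ = 0.161 × 1540 / 233.23 = 1.063 s.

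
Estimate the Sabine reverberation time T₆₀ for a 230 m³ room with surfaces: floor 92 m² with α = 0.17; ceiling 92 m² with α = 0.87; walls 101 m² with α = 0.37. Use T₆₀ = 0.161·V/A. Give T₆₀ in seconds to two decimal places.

0.28 s

Summing Sᵢαᵢ: 92·0.17 + 92·0.87 + 101·0.37 = 133.05 m².
T₆₀ = 0.161 × 230 / 133.05 = 0.278 s.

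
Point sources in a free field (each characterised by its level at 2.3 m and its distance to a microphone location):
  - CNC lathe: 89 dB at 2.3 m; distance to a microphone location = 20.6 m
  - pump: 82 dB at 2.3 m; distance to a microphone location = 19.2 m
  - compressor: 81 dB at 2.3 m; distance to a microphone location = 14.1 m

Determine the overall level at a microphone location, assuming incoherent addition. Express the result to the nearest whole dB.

First find each source's level at the receiver (point-source: −20·log₁₀(r/r_ref)), then combine on an intensity basis.
CNC lathe: 89 − 20·log₁₀(20.6/2.3) = 89 − 19.04 = 69.96 dB.
pump: 82 − 20·log₁₀(19.2/2.3) = 82 − 18.43 = 63.57 dB.
compressor: 81 − 20·log₁₀(14.1/2.3) = 81 − 15.75 = 65.25 dB.
Σ 10^(L/10) = 1.553e+07 → L_total = 10·log₁₀(1.553e+07) = 71.91 dB.

72 dB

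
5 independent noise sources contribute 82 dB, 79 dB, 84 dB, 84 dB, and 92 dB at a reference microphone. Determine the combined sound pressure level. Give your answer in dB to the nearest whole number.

94 dB

For uncorrelated sources the intensities add, so convert each level to linear form, sum, and take 10·log₁₀ of the total.
Σ 10^(L/10) = 10^(82/10) + 10^(79/10) + 10^(84/10) + 10^(84/10) + 10^(92/10) = 2.325e+09.
L_total = 10·log₁₀(2.325e+09) = 93.66 dB.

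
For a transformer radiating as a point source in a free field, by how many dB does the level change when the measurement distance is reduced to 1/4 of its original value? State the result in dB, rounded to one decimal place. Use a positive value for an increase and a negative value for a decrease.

With spherical spreading the level changes by −20·log₁₀(r₂/r₁).
ΔL = −20·log₁₀(0.25) = +12.04 dB.

+12.0 dB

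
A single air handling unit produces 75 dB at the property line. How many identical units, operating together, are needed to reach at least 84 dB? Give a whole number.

8

Need L₁ + 10·log₁₀ N ≥ 84, i.e. log₁₀ N ≥ 0.90.
N ≥ 10^(9.0/10) = 7.943, so N = 8.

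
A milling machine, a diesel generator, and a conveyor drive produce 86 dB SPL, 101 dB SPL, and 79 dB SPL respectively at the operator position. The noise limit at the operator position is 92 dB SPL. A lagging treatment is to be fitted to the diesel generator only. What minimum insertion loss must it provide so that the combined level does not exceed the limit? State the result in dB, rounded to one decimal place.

10.6 dB

The untreated sources together contribute 10^(86/10) + 10^(79/10) = 4.775e+08, i.e. 86.79 dB SPL.
The limit corresponds to 10^(92/10) = 1.585e+09; subtracting the fixed part leaves 1.107e+09 for the diesel generator, i.e. 90.44 dB SPL.
So the diesel generator must be reduced from 101 to 90.44 dB SPL: IL = 10.56 dB.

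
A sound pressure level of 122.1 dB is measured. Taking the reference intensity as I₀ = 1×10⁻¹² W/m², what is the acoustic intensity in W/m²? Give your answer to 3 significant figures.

L = 10·log₁₀(I/I₀) ⇒ I = I₀·10^(L/10) = 10⁻¹² × 10^12.21.

1.62 W/m²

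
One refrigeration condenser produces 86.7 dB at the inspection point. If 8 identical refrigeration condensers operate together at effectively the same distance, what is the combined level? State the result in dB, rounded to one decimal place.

N identical incoherent sources raise the level by 10·log₁₀ N.
L_total = 86.7 + 10·log₁₀(8) = 86.7 + 9.031 = 95.73 dB.

95.7 dB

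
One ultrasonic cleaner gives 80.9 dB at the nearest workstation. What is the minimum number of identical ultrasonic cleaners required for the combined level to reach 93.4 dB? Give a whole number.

18

N identical sources give L₁ + 10·log₁₀ N, so require 10·log₁₀ N ≥ 93.4 − 80.9 = 12.5 dB.
N ≥ 10^(12.5/10) = 17.783, so N = 18.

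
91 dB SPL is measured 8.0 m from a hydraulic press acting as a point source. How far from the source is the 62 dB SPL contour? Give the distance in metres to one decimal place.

Point-source spreading drops the level by 20·log₁₀(r₂/r₁); inverting, r₂/r₁ = 10^(ΔL/20).
r₂ = 8.0·10^((91−62)/20) = 8.0·10^(29.0/20) = 225.47 m.

225.5 m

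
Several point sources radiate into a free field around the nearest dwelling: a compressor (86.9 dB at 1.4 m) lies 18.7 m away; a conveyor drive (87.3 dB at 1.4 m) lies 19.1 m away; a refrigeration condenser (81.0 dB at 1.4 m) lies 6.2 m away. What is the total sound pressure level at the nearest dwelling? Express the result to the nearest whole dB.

71 dB

Propagate each source to the receiver with L = L_ref − 20·log₁₀(r/r_ref), then add intensities.
compressor: 86.9 − 20·log₁₀(18.7/1.4) = 86.9 − 22.51 = 64.39 dB.
conveyor drive: 87.3 − 20·log₁₀(19.1/1.4) = 87.3 − 22.70 = 64.60 dB.
refrigeration condenser: 81.0 − 20·log₁₀(6.2/1.4) = 81.0 − 12.93 = 68.07 dB.
Σ 10^(L/10) = 1.205e+07 → L_total = 10·log₁₀(1.205e+07) = 70.81 dB.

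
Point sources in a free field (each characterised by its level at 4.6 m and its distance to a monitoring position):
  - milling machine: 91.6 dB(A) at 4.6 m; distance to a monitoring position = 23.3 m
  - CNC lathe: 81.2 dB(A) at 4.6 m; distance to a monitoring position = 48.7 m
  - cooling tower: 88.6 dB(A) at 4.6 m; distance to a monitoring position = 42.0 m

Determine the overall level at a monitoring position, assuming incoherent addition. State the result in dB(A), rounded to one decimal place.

78.2 dB(A)

Propagate each source to the receiver with L = L_ref − 20·log₁₀(r/r_ref), then add intensities.
milling machine: 91.6 − 20·log₁₀(23.3/4.6) = 91.6 − 14.09 = 77.51 dB(A).
CNC lathe: 81.2 − 20·log₁₀(48.7/4.6) = 81.2 − 20.50 = 60.70 dB(A).
cooling tower: 88.6 − 20·log₁₀(42.0/4.6) = 88.6 − 19.21 = 69.39 dB(A).
Σ 10^(L/10) = 6.620e+07 → L_total = 10·log₁₀(6.620e+07) = 78.21 dB(A).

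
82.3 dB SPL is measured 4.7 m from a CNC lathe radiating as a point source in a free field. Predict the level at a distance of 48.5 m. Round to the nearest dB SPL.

Spherical spreading from a point source gives a 20·log₁₀(r₂/r₁) drop.
L₂ = 82.3 − 20·log₁₀(48.5/4.7) = 82.3 − 20.273 = 62.03 dB SPL.

62 dB SPL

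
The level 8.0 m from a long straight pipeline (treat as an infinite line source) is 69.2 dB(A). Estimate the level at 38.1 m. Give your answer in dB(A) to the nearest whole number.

62 dB(A)

Cylindrical spreading from a line source gives a 10·log₁₀(r₂/r₁) drop.
L₂ = 69.2 − 10·log₁₀(38.1/8.0) = 69.2 − 6.778 = 62.42 dB(A).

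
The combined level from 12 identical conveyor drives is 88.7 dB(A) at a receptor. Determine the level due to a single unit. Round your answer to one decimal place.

77.9 dB(A)

For N identical incoherent sources L_total = L₁ + 10·log₁₀ N, so L₁ = 88.7 − 10·log₁₀(12) = 88.7 − 10.792.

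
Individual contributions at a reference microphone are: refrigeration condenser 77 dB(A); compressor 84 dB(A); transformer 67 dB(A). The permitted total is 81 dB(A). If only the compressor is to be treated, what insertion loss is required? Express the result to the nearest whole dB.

6 dB

The untreated sources together contribute 10^(77/10) + 10^(67/10) = 5.513e+07, i.e. 77.41 dB(A).
The limit corresponds to 10^(81/10) = 1.259e+08; subtracting the fixed part leaves 7.076e+07 for the compressor, i.e. 78.50 dB(A).
So the compressor must be reduced from 84 to 78.50 dB(A): IL = 5.50 dB.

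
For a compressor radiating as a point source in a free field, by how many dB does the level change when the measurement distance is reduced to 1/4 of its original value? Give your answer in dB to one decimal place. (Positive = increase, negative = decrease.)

Point-source spreading: ΔL = −20·log₁₀(r₂/r₁).
ΔL = −20·log₁₀(0.25) = +12.04 dB.

+12.0 dB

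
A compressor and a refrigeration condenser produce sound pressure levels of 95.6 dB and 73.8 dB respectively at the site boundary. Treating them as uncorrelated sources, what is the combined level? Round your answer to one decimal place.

95.6 dB

Incoherent sources combine by intensity addition: L_total = 10·log₁₀(Σ 10^(L_i/10)).
Σ 10^(L/10) = 10^(95.6/10) + 10^(73.8/10) = 3.655e+09.
L_total = 10·log₁₀(3.655e+09) = 95.63 dB.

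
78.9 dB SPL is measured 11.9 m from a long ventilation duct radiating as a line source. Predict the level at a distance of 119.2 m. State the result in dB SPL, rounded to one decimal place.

Cylindrical spreading from a line source gives a 10·log₁₀(r₂/r₁) drop.
L₂ = 78.9 − 10·log₁₀(119.2/11.9) = 78.9 − 10.007 = 68.89 dB SPL.

68.9 dB SPL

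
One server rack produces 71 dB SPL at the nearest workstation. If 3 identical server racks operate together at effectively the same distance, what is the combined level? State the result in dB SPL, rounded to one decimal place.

With 3 equal, uncorrelated contributions the intensity is 3× that of one unit, giving a rise of 10·log₁₀ 3.
L_total = 71 + 10·log₁₀(3) = 71 + 4.771 = 75.77 dB SPL.

75.8 dB SPL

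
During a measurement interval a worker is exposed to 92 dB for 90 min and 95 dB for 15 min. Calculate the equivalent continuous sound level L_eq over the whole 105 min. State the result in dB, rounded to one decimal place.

92.6 dB

Weight each interval's intensity by its duration and average over T = 105 min:
Σ tᵢ·10^(Lᵢ/10) = 90·10^(92/10) + 15·10^(95/10) = 1.901e+11.
L_eq = 10·log₁₀(1.901e+11/105) = 92.58 dB.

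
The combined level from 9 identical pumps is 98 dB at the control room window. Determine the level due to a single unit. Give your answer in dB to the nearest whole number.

88 dB

Dividing the total intensity by 9 lowers the level by 10·log₁₀ 9 = 9.542 dB: L₁ = 98 − 9.542.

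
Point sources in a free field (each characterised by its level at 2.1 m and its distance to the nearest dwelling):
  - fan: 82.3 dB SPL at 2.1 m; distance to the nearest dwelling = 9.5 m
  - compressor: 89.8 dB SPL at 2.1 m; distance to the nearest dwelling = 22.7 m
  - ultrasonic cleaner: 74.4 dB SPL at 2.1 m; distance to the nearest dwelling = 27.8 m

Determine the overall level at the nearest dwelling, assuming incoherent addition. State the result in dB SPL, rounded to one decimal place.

First find each source's level at the receiver (point-source: −20·log₁₀(r/r_ref)), then combine on an intensity basis.
fan: 82.3 − 20·log₁₀(9.5/2.1) = 82.3 − 13.11 = 69.19 dB SPL.
compressor: 89.8 − 20·log₁₀(22.7/2.1) = 89.8 − 20.68 = 69.12 dB SPL.
ultrasonic cleaner: 74.4 − 20·log₁₀(27.8/2.1) = 74.4 − 22.44 = 51.96 dB SPL.
Σ 10^(L/10) = 1.663e+07 → L_total = 10·log₁₀(1.663e+07) = 72.21 dB SPL.

72.2 dB SPL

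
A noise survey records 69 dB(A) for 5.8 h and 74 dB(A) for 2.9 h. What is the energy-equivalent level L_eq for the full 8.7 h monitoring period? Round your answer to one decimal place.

71.4 dB(A)

Weight each interval's intensity by its duration and average over T = 8.7 h:
Σ tᵢ·10^(Lᵢ/10) = 5.8·10^(69/10) + 2.9·10^(74/10) = 1.189e+08.
L_eq = 10·log₁₀(1.189e+08/8.7) = 71.36 dB(A).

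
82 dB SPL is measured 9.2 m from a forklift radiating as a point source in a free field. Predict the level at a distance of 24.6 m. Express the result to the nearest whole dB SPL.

Spherical spreading from a point source gives a 20·log₁₀(r₂/r₁) drop.
L₂ = 82 − 20·log₁₀(24.6/9.2) = 82 − 8.543 = 73.46 dB SPL.

73 dB SPL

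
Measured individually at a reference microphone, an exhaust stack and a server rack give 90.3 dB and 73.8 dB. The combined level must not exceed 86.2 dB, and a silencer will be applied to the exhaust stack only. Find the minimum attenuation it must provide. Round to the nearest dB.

Everything except the exhaust stack sums to 10^(73.8/10) = 2.399e+07 in linear terms, 73.80 dB.
To meet 86.2 dB overall, the treated exhaust stack may contribute at most 10^(86.2/10) − 2.399e+07 = 3.929e+08, i.e. 85.94 dB.
So the exhaust stack must be reduced from 90.3 to 85.94 dB: IL = 4.36 dB.

4 dB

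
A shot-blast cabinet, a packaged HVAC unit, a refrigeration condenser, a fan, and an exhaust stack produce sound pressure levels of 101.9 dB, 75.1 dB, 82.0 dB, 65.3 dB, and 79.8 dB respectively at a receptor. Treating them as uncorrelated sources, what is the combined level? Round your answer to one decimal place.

Incoherent sources combine by intensity addition: L_total = 10·log₁₀(Σ 10^(L_i/10)).
Σ 10^(L/10) = 10^(101.9/10) + 10^(75.1/10) + 10^(82.0/10) + 10^(65.3/10) + 10^(79.8/10) = 1.578e+10.
L_total = 10·log₁₀(1.578e+10) = 101.98 dB.

102.0 dB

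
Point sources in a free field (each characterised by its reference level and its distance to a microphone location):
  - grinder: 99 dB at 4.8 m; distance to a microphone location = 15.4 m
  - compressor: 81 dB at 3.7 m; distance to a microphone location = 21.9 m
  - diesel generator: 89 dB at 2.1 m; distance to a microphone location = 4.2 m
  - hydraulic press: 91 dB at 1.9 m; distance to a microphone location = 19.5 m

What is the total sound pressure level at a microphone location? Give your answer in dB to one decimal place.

89.9 dB

First find each source's level at the receiver (point-source: −20·log₁₀(r/r_ref)), then combine on an intensity basis.
grinder: 99 − 20·log₁₀(15.4/4.8) = 99 − 10.13 = 88.87 dB.
compressor: 81 − 20·log₁₀(21.9/3.7) = 81 − 15.44 = 65.56 dB.
diesel generator: 89 − 20·log₁₀(4.2/2.1) = 89 − 6.02 = 82.98 dB.
hydraulic press: 91 − 20·log₁₀(19.5/1.9) = 91 − 20.23 = 70.77 dB.
Σ 10^(L/10) = 9.858e+08 → L_total = 10·log₁₀(9.858e+08) = 89.94 dB.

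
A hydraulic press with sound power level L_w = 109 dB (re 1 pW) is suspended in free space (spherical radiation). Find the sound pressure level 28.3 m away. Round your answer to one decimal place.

L_p = L_w − 10·log₁₀(4π·r²) with r = 28.3 m.
4π·r² = 1.006e+04 m², 10·log₁₀ of that is 40.028 dB.
L_p = 109 − 40.028 = 68.97 dB.

69.0 dB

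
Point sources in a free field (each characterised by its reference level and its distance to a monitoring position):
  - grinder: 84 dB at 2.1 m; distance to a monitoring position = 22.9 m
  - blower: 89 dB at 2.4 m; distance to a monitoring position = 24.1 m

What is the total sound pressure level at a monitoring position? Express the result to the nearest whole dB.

70 dB

Apply inverse-square spreading to bring every level to the receiver, then sum 10^(L/10).
grinder: 84 − 20·log₁₀(22.9/2.1) = 84 − 20.75 = 63.25 dB.
blower: 89 − 20·log₁₀(24.1/2.4) = 89 − 20.04 = 68.96 dB.
Σ 10^(L/10) = 9.990e+06 → L_total = 10·log₁₀(9.990e+06) = 70.00 dB.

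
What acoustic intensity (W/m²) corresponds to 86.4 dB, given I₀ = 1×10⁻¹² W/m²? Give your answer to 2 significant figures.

I/I₀ = 10^(86.4/10) = 4.365e+08, so I = 4.365e+08 × 10⁻¹² W/m².

0.00044 W/m²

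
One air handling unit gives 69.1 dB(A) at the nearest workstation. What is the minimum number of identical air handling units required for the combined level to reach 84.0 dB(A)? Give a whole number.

The shortfall is 84.0 − 69.1 = 14.9 dB, and N units add 10·log₁₀ N, so need 10·log₁₀ N ≥ 14.9.
N ≥ 10^(14.9/10) = 30.903, so N = 31.

31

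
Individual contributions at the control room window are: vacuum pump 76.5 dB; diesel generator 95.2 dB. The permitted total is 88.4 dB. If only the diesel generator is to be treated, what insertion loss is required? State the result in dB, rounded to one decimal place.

Everything except the diesel generator sums to 10^(76.5/10) = 4.467e+07 in linear terms, 76.50 dB.
To meet 88.4 dB overall, the treated diesel generator may contribute at most 10^(88.4/10) − 4.467e+07 = 6.472e+08, i.e. 88.11 dB.
Required insertion loss = 95.2 − 88.11 = 7.09 dB.

7.1 dB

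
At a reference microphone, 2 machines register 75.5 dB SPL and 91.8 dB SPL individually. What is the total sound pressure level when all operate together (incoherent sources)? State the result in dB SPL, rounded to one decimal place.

For uncorrelated sources the intensities add, so convert each level to linear form, sum, and take 10·log₁₀ of the total.
Σ 10^(L/10) = 10^(75.5/10) + 10^(91.8/10) = 1.549e+09.
L_total = 10·log₁₀(1.549e+09) = 91.90 dB SPL.

91.9 dB SPL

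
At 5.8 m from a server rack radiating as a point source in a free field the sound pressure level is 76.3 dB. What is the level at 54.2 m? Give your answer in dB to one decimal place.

Spherical spreading from a point source gives a 20·log₁₀(r₂/r₁) drop.
L₂ = 76.3 − 20·log₁₀(54.2/5.8) = 76.3 − 19.411 = 56.89 dB.

56.9 dB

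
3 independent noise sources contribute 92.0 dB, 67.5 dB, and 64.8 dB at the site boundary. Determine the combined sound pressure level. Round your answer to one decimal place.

92.0 dB

Incoherent sources combine by intensity addition: L_total = 10·log₁₀(Σ 10^(L_i/10)).
Σ 10^(L/10) = 10^(92.0/10) + 10^(67.5/10) + 10^(64.8/10) = 1.594e+09.
L_total = 10·log₁₀(1.594e+09) = 92.02 dB.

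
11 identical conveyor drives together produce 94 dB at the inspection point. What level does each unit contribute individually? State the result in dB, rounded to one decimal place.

11 equal contributions raise the level by 10·log₁₀ 11 = 10.414 dB, so each unit alone gives 94 − 10.414.

83.6 dB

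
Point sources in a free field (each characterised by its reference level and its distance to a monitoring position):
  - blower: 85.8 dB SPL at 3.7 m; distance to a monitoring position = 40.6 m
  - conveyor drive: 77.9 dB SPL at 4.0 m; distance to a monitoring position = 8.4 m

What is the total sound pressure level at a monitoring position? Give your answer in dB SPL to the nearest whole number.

Apply inverse-square spreading to bring every level to the receiver, then sum 10^(L/10).
blower: 85.8 − 20·log₁₀(40.6/3.7) = 85.8 − 20.81 = 64.99 dB SPL.
conveyor drive: 77.9 − 20·log₁₀(8.4/4.0) = 77.9 − 6.44 = 71.46 dB SPL.
Σ 10^(L/10) = 1.714e+07 → L_total = 10·log₁₀(1.714e+07) = 72.34 dB SPL.

72 dB SPL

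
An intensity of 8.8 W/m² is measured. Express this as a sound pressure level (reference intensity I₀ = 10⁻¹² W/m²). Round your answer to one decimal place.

129.4 dB

Dividing by I₀ shifts the exponent by 12: I/I₀ = 8.8×10^12.
L = 10·(0.9445 + 12) = 129.44 dB.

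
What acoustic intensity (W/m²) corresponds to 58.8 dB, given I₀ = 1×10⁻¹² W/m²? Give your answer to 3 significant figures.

7.59e-07 W/m²

I/I₀ = 10^(58.8/10) = 7.586e+05, so I = 7.586e+05 × 10⁻¹² W/m².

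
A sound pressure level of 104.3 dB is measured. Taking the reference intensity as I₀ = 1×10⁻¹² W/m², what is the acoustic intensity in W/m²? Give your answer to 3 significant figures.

L = 10·log₁₀(I/I₀) ⇒ I = I₀·10^(L/10) = 10⁻¹² × 10^10.43.

0.0269 W/m²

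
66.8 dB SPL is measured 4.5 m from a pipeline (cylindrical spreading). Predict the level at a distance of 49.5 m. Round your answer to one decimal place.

Cylindrical spreading from a line source gives a 10·log₁₀(r₂/r₁) drop.
L₂ = 66.8 − 10·log₁₀(49.5/4.5) = 66.8 − 10.414 = 56.39 dB SPL.

56.4 dB SPL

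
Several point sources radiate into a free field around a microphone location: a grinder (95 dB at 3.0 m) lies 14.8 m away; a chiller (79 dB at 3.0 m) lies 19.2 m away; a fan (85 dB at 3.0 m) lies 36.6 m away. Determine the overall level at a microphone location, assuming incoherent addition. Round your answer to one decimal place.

First find each source's level at the receiver (point-source: −20·log₁₀(r/r_ref)), then combine on an intensity basis.
grinder: 95 − 20·log₁₀(14.8/3.0) = 95 − 13.86 = 81.14 dB.
chiller: 79 − 20·log₁₀(19.2/3.0) = 79 − 16.12 = 62.88 dB.
fan: 85 − 20·log₁₀(36.6/3.0) = 85 − 21.73 = 63.27 dB.
Σ 10^(L/10) = 1.340e+08 → L_total = 10·log₁₀(1.340e+08) = 81.27 dB.

81.3 dB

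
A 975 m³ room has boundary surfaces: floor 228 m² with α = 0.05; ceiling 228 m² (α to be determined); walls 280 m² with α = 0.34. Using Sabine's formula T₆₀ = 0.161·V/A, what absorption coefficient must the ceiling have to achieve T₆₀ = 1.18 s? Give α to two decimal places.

From T₆₀ = 0.161·V/A, the target T₆₀ = 1.18 s needs A = 0.161·975/1.18 = 133.03 m².
Absorption from the other surfaces = 228·0.05 + 280·0.34 = 106.60 m², so the ceiling must supply 26.43 m² over 228 m².
α = 26.43/228 = 0.116.

0.12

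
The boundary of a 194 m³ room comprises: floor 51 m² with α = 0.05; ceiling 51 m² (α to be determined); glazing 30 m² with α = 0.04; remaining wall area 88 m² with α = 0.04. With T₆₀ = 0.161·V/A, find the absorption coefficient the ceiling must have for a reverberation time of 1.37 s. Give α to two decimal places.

0.30

A = 0.161·V/T₆₀ = 0.161·194/1.37 = 22.80 m² sabins.
Absorption from the other surfaces = 51·0.05 + 30·0.04 + 88·0.04 = 7.27 m², so the ceiling must supply 15.53 m² over 51 m².
α = 15.53/51 = 0.304.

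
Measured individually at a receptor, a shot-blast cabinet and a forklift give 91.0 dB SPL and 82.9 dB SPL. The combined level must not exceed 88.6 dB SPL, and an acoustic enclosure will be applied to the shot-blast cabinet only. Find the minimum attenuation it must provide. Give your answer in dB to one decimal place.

3.8 dB

Everything except the shot-blast cabinet sums to 10^(82.9/10) = 1.950e+08 in linear terms, 82.90 dB SPL.
To meet 88.6 dB SPL overall, the treated shot-blast cabinet may contribute at most 10^(88.6/10) − 1.950e+08 = 5.295e+08, i.e. 87.24 dB SPL.
So the shot-blast cabinet must be reduced from 91.0 to 87.24 dB SPL: IL = 3.76 dB.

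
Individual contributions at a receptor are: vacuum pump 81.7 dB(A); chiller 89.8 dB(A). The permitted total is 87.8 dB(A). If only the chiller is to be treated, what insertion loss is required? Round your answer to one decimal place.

The untreated sources together contribute 10^(81.7/10) = 1.479e+08, i.e. 81.70 dB(A).
To meet 87.8 dB(A) overall, the treated chiller may contribute at most 10^(87.8/10) − 1.479e+08 = 4.546e+08, i.e. 86.58 dB(A).
Required insertion loss = 89.8 − 86.58 = 3.22 dB.

3.2 dB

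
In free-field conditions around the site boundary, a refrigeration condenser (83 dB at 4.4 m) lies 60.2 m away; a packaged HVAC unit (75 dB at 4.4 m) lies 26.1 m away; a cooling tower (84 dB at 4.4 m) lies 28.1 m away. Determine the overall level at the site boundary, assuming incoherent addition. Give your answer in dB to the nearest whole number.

69 dB

First find each source's level at the receiver (point-source: −20·log₁₀(r/r_ref)), then combine on an intensity basis.
refrigeration condenser: 83 − 20·log₁₀(60.2/4.4) = 83 − 22.72 = 60.28 dB.
packaged HVAC unit: 75 − 20·log₁₀(26.1/4.4) = 75 − 15.46 = 59.54 dB.
cooling tower: 84 − 20·log₁₀(28.1/4.4) = 84 − 16.11 = 67.89 dB.
Σ 10^(L/10) = 8.123e+06 → L_total = 10·log₁₀(8.123e+06) = 69.10 dB.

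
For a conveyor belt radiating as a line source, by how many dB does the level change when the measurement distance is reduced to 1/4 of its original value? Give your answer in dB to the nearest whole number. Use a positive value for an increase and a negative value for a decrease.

Line-source spreading: ΔL = −10·log₁₀(r₂/r₁).
ΔL = −10·log₁₀(0.25) = +6.02 dB.

+6 dB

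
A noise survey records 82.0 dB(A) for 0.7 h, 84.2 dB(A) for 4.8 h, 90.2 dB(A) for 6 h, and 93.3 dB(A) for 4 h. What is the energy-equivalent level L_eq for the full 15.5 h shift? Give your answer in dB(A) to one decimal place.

90.2 dB(A)

The energy average is taken in the linear domain: L_eq = 10·log₁₀[(Σ tᵢ·10^(Lᵢ/10))/T], T = 15.5 h.
Σ tᵢ·10^(Lᵢ/10) = 0.7·10^(82.0/10) + 4.8·10^(84.2/10) + 6·10^(90.2/10) + 4·10^(93.3/10) = 1.621e+10.
L_eq = 10·log₁₀(1.621e+10/15.5) = 90.19 dB(A).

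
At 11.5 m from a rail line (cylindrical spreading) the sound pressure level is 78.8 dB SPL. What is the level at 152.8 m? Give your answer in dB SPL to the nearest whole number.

68 dB SPL

For a line source, L₂ = L₁ − 10·log₁₀(r₂/r₁).
L₂ = 78.8 − 10·log₁₀(152.8/11.5) = 78.8 − 11.234 = 67.57 dB SPL.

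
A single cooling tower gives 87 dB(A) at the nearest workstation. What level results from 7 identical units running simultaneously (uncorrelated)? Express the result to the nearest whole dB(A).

With 7 equal, uncorrelated contributions the intensity is 7× that of one unit, giving a rise of 10·log₁₀ 7.
L_total = 87 + 10·log₁₀(7) = 87 + 8.451 = 95.45 dB(A).

95 dB(A)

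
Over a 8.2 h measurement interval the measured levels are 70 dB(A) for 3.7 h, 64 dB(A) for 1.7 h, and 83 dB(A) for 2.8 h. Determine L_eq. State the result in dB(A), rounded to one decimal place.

78.6 dB(A)

The energy average is taken in the linear domain: L_eq = 10·log₁₀[(Σ tᵢ·10^(Lᵢ/10))/T], T = 8.2 h.
Σ tᵢ·10^(Lᵢ/10) = 3.7·10^(70/10) + 1.7·10^(64/10) + 2.8·10^(83/10) = 5.999e+08.
L_eq = 10·log₁₀(5.999e+08/8.2) = 78.64 dB(A).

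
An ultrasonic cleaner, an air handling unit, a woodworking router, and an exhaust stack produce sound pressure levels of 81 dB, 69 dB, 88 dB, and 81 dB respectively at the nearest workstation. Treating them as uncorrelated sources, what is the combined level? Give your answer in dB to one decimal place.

For uncorrelated sources the intensities add, so convert each level to linear form, sum, and take 10·log₁₀ of the total.
Σ 10^(L/10) = 10^(81/10) + 10^(69/10) + 10^(88/10) + 10^(81/10) = 8.907e+08.
L_total = 10·log₁₀(8.907e+08) = 89.50 dB.

89.5 dB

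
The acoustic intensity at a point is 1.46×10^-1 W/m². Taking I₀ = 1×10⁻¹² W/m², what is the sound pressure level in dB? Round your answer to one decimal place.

111.6 dB

I/I₀ = 1.46×10^-1/10⁻¹² = 1.46×10^11, and L = 10·log₁₀(I/I₀).
L = 10·(0.1644 + 11) = 111.64 dB.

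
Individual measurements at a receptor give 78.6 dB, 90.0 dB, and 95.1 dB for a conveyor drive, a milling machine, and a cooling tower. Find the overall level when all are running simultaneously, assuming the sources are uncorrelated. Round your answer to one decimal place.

For uncorrelated sources the intensities add, so convert each level to linear form, sum, and take 10·log₁₀ of the total.
Σ 10^(L/10) = 10^(78.6/10) + 10^(90.0/10) + 10^(95.1/10) = 4.308e+09.
L_total = 10·log₁₀(4.308e+09) = 96.34 dB.

96.3 dB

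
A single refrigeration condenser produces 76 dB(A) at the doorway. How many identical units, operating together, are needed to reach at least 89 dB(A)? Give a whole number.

The shortfall is 89 − 76 = 13.0 dB, and N units add 10·log₁₀ N, so need 10·log₁₀ N ≥ 13.0.
N ≥ 10^(13.0/10) = 19.953, so N = 20.

20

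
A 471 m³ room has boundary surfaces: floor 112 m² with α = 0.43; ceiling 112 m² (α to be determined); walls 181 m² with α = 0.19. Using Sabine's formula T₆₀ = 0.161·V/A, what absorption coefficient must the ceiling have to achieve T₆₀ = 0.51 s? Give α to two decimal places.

0.59

A = 0.161·V/T₆₀ = 0.161·471/0.51 = 148.69 m² sabins.
Absorption from the other surfaces = 112·0.43 + 181·0.19 = 82.55 m², so the ceiling must supply 66.14 m² over 112 m².
α = 66.14/112 = 0.591.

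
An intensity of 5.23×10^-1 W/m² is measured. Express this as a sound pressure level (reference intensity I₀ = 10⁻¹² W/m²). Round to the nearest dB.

Dividing by I₀ shifts the exponent by 12: I/I₀ = 5.23×10^11.
L = 10·(0.7185 + 11) = 117.19 dB.

117 dB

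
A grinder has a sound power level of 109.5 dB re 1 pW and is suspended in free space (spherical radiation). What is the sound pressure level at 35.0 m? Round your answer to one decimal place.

Free-field spherical radiation: L_p = L_w − 10·log₁₀(4π·r²), r = 35.0 m.
4π·r² = 1.539e+04 m², 10·log₁₀ of that is 41.873 dB.
L_p = 109.5 − 41.873 = 67.63 dB.

67.6 dB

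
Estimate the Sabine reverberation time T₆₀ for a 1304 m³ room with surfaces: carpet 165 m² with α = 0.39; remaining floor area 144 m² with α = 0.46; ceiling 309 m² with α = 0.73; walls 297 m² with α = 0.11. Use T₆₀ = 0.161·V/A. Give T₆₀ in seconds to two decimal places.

Total absorption A = 165·0.39 + 144·0.46 + 309·0.73 + 297·0.11 = 388.83 m² sabins.
T₆₀ = 0.161 × 1304 / 388.83 = 0.540 s.

0.54 s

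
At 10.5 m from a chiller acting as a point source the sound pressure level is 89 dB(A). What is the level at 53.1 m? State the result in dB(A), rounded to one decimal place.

74.9 dB(A)

Spherical spreading from a point source gives a 20·log₁₀(r₂/r₁) drop.
L₂ = 89 − 20·log₁₀(53.1/10.5) = 89 − 14.078 = 74.92 dB(A).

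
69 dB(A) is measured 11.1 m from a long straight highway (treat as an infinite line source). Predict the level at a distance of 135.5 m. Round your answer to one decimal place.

Cylindrical spreading from a line source gives a 10·log₁₀(r₂/r₁) drop.
L₂ = 69 − 10·log₁₀(135.5/11.1) = 69 − 10.866 = 58.13 dB(A).

58.1 dB(A)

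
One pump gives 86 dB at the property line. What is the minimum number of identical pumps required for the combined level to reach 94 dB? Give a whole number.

N identical sources give L₁ + 10·log₁₀ N, so require 10·log₁₀ N ≥ 94 − 86 = 8.0 dB.
N ≥ 10^(8.0/10) = 6.310, so N = 7.

7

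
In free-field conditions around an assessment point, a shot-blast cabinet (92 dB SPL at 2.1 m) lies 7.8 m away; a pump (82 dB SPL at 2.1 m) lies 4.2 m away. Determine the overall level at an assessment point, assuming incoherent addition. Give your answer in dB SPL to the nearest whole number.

First find each source's level at the receiver (point-source: −20·log₁₀(r/r_ref)), then combine on an intensity basis.
shot-blast cabinet: 92 − 20·log₁₀(7.8/2.1) = 92 − 11.40 = 80.60 dB SPL.
pump: 82 − 20·log₁₀(4.2/2.1) = 82 − 6.02 = 75.98 dB SPL.
Σ 10^(L/10) = 1.545e+08 → L_total = 10·log₁₀(1.545e+08) = 81.89 dB SPL.

82 dB SPL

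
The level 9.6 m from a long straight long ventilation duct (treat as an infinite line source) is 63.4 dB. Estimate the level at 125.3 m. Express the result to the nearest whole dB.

Line-source attenuation: ΔL = 10·log₁₀(r₂/r₁) = 10·log₁₀(125.3/9.6) = 11.157 dB.
L₂ = 63.4 − 10·log₁₀(125.3/9.6) = 63.4 − 11.157 = 52.24 dB.

52 dB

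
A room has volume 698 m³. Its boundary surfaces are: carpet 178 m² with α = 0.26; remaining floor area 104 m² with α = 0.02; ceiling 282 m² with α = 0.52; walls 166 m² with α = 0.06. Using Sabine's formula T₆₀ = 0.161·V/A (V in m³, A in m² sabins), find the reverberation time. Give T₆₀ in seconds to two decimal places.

0.55 s

Summing Sᵢαᵢ: 178·0.26 + 104·0.02 + 282·0.52 + 166·0.06 = 204.96 m².
T₆₀ = 0.161·V/A = 0.161·698/204.96 = 0.548 s.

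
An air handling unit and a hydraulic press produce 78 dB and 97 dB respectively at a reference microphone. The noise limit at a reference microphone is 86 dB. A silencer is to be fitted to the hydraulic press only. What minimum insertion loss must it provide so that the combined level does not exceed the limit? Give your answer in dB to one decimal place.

11.7 dB

The untreated sources together contribute 10^(78/10) = 6.310e+07, i.e. 78.00 dB.
The limit corresponds to 10^(86/10) = 3.981e+08; subtracting the fixed part leaves 3.350e+08 for the hydraulic press, i.e. 85.25 dB.
Required insertion loss = 97 − 85.25 = 11.75 dB.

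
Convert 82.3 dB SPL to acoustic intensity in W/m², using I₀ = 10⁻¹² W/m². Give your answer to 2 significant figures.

L = 10·log₁₀(I/I₀) ⇒ I = I₀·10^(L/10) = 10⁻¹² × 10^8.23.

0.00017 W/m²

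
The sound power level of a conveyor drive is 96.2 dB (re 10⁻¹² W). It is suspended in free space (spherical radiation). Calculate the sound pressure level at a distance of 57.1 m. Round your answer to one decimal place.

50.1 dB

L_p = L_w − 10·log₁₀(4π·r²) with r = 57.1 m.
4π·r² = 4.097e+04 m², 10·log₁₀ of that is 46.125 dB.
L_p = 96.2 − 46.125 = 50.08 dB.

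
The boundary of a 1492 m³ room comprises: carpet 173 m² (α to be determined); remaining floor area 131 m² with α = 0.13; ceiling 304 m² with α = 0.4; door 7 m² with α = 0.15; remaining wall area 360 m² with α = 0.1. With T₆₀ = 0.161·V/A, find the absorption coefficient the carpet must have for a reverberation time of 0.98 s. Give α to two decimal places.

From T₆₀ = 0.161·V/A, the target T₆₀ = 0.98 s needs A = 0.161·1492/0.98 = 245.11 m².
Absorption from the other surfaces = 131·0.13 + 304·0.4 + 7·0.15 + 360·0.1 = 175.68 m², so the carpet must supply 69.43 m² over 173 m².
α = 69.43/173 = 0.401.

0.40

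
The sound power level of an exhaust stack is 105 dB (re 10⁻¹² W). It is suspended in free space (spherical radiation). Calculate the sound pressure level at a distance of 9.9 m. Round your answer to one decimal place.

Free-field spherical radiation: L_p = L_w − 10·log₁₀(4π·r²), r = 9.9 m.
4π·r² = 1232 m², 10·log₁₀ of that is 30.905 dB.
L_p = 105 − 30.905 = 74.10 dB.

74.1 dB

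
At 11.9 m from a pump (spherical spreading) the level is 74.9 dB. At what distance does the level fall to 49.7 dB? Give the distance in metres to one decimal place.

216.5 m

Point-source spreading drops the level by 20·log₁₀(r₂/r₁); inverting, r₂/r₁ = 10^(ΔL/20).
r₂ = 11.9·10^((74.9−49.7)/20) = 11.9·10^(25.2/20) = 216.54 m.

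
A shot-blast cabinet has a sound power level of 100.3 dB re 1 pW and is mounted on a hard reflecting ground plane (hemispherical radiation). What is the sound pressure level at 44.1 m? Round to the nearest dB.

Free-field hemispherical radiation: L_p = L_w − 10·log₁₀(2π·r²), r = 44.1 m.
2π·r² = 1.222e+04 m², 10·log₁₀ of that is 40.871 dB.
L_p = 100.3 − 40.871 = 59.43 dB.

59 dB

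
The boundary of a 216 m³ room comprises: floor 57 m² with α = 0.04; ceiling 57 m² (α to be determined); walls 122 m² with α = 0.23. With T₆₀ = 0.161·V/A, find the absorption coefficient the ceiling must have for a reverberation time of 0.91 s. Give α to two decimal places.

From T₆₀ = 0.161·V/A, the target T₆₀ = 0.91 s needs A = 0.161·216/0.91 = 38.22 m².
Absorption from the other surfaces = 57·0.04 + 122·0.23 = 30.34 m², so the ceiling must supply 7.88 m² over 57 m².
α = 7.88/57 = 0.138.

0.14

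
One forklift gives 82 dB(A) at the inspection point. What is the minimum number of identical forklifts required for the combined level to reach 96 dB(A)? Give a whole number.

The shortfall is 96 − 82 = 14.0 dB, and N units add 10·log₁₀ N, so need 10·log₁₀ N ≥ 14.0.
N ≥ 10^(14.0/10) = 25.119, so N = 26.

26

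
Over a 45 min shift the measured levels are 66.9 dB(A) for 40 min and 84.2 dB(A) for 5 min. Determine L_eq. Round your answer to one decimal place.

75.3 dB(A)

Weight each interval's intensity by its duration and average over T = 45 min:
Σ tᵢ·10^(Lᵢ/10) = 40·10^(66.9/10) + 5·10^(84.2/10) = 1.511e+09.
L_eq = 10·log₁₀(1.511e+09/45) = 75.26 dB(A).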